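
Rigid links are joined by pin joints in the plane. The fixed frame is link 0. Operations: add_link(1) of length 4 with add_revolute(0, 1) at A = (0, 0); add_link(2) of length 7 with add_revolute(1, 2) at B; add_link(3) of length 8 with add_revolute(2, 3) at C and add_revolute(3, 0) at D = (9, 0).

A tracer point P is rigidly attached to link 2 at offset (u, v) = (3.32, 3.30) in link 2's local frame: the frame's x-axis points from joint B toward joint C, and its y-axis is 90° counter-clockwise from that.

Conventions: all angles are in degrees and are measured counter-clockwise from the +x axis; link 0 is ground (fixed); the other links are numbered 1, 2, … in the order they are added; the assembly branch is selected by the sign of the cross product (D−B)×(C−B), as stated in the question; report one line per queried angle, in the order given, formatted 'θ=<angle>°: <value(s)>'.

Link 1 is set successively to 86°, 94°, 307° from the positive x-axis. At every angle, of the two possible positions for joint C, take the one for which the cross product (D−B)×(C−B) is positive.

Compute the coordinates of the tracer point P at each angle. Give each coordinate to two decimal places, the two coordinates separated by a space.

A=(0,0), D=(9.00,0)
θ=86°: B = A + 4.00·(cos86°, sin86°) = (0.2790, 3.9903)
θ=86°: |BD| = 9.5905
θ=86°: circle(B,7.00) ∩ circle(D,8.00): a=4.0132, h=5.7353
θ=86°:   candidates: C₊=(6.3147,7.5358) cross=55.005; C₋=(1.5421,-2.8948) cross=-55.005
θ=86°:   branch + wants cross > 0 → take C=(6.3147,7.5358) (cross=55.005)
θ=86°: ex = (C−B)/|BC| = (0.8622,0.5065); ey = (-0.5065,0.8622)
θ=86°: P = B + 3.32·ex + 3.30·ey = (1.4701,8.5172)
θ=94°: B = A + 4.00·(cos94°, sin94°) = (-0.2790, 3.9903)
θ=94°: |BD| = 10.1006
θ=94°: circle(B,7.00) ∩ circle(D,8.00): a=4.3078, h=5.5175
θ=94°:   candidates: C₊=(5.8581,7.3572) cross=55.730; C₋=(1.4987,-2.7803) cross=-55.730
θ=94°:   branch + wants cross > 0 → take C=(5.8581,7.3572) (cross=55.730)
θ=94°: ex = (C−B)/|BC| = (0.8767,0.4810); ey = (-0.4810,0.8767)
θ=94°: P = B + 3.32·ex + 3.30·ey = (1.0444,8.4803)
θ=307°: B = A + 4.00·(cos307°, sin307°) = (2.4073, -3.1945)
θ=307°: |BD| = 7.3259
θ=307°: circle(B,7.00) ∩ circle(D,8.00): a=2.6392, h=6.4834
θ=307°:   candidates: C₊=(1.9552,3.7908) cross=47.497; C₋=(7.6095,-7.8782) cross=-47.497
θ=307°:   branch + wants cross > 0 → take C=(1.9552,3.7908) (cross=47.497)
θ=307°: ex = (C−B)/|BC| = (-0.0646,0.9979); ey = (-0.9979,-0.0646)
θ=307°: P = B + 3.32·ex + 3.30·ey = (-1.1003,-0.0946)

θ=86°: 1.47 8.52
θ=94°: 1.04 8.48
θ=307°: -1.10 -0.09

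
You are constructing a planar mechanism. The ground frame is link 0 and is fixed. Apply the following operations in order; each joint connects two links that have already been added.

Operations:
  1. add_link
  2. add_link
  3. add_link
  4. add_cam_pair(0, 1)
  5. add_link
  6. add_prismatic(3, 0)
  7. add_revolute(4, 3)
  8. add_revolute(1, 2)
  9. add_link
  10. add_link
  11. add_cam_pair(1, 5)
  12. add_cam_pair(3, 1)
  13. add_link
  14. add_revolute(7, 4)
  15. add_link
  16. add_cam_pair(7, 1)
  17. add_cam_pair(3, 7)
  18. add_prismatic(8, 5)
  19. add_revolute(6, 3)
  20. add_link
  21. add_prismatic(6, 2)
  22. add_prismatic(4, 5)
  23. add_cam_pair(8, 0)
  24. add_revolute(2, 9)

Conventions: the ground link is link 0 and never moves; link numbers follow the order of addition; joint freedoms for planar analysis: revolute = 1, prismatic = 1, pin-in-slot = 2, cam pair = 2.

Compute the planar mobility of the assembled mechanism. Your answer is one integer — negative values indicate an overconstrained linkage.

L=1 J1=0 J2=0
add link → L=2 J1=0 J2=0
add link → L=3 J1=0 J2=0
add link → L=4 J1=0 J2=0
C@0,1 dof=2 J2 → L=4 J1=0 J2=1
add link → L=5 J1=0 J2=1
P@3,0 dof=1 J1 → L=5 J1=1 J2=1
R@4,3 dof=1 J1 → L=5 J1=2 J2=1
R@1,2 dof=1 J1 → L=5 J1=3 J2=1
add link → L=6 J1=3 J2=1
add link → L=7 J1=3 J2=1
C@1,5 dof=2 J2 → L=7 J1=3 J2=2
C@3,1 dof=2 J2 → L=7 J1=3 J2=3
add link → L=8 J1=3 J2=3
R@7,4 dof=1 J1 → L=8 J1=4 J2=3
add link → L=9 J1=4 J2=3
C@7,1 dof=2 J2 → L=9 J1=4 J2=4
C@3,7 dof=2 J2 → L=9 J1=4 J2=5
P@8,5 dof=1 J1 → L=9 J1=5 J2=5
R@6,3 dof=1 J1 → L=9 J1=6 J2=5
add link → L=10 J1=6 J2=5
P@6,2 dof=1 J1 → L=10 J1=7 J2=5
P@4,5 dof=1 J1 → L=10 J1=8 J2=5
C@8,0 dof=2 J2 → L=10 J1=8 J2=6
R@2,9 dof=1 J1 → L=10 J1=9 J2=6
M=3(L−1)−2J1−J2=3·9−2·9−6=3

M = 3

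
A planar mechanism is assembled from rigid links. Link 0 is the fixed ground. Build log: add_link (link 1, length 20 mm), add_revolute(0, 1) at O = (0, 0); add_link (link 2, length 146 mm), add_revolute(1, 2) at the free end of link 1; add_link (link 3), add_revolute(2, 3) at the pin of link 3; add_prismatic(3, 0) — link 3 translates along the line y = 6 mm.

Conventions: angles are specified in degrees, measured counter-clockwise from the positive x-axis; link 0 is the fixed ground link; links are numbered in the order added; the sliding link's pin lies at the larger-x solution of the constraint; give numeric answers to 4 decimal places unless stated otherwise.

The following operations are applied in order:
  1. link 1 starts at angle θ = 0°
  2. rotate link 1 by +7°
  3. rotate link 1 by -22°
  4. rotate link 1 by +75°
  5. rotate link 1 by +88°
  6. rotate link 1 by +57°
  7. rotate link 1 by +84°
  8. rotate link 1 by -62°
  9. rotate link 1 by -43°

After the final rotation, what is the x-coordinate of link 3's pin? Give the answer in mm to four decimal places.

geometry: r = 20 mm, L = 146 mm, e = 6 mm; θ starts at 0°
rotate link 1 by +7°: θ ← 0° +7° = 7°
rotate link 1 by -22°: θ ← 7° -22° = -15°
rotate link 1 by +75°: θ ← -15° +75° = 60°
rotate link 1 by +88°: θ ← 60° +88° = 148°
rotate link 1 by +57°: θ ← 148° +57° = 205°
rotate link 1 by +84°: θ ← 205° +84° = 289°
rotate link 1 by -62°: θ ← 289° -62° = 227°
rotate link 1 by -43°: θ ← 227° -43° = 184°
crank pin P = (r cos θ, r sin θ) = (-19.951281, -1.395129)
h = r sin θ − e = -1.395129 − 6 = -7.395129
x = r cos θ + √(L² − h²) = -19.951281 + 145.812592 = 125.861311

125.8613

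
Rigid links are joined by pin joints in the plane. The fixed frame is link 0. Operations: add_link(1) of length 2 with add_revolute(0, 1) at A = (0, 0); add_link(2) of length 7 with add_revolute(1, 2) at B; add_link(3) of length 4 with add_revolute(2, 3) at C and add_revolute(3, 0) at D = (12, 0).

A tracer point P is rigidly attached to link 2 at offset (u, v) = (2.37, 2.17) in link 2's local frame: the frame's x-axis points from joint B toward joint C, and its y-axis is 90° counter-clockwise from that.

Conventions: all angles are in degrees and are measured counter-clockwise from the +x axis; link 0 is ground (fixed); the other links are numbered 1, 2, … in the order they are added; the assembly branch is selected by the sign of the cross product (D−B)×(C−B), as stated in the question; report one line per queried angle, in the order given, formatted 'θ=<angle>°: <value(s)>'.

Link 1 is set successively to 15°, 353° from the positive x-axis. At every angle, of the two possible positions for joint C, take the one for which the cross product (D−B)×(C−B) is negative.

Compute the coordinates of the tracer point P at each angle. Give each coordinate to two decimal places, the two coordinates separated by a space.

A=(0,0), D=(12.00,0)
θ=15°: B = A + 2.00·(cos15°, sin15°) = (1.9319, 0.5176)
θ=15°: |BD| = 10.0814
θ=15°: circle(B,7.00) ∩ circle(D,4.00): a=6.6774, h=2.1006
θ=15°:   candidates: C₊=(8.7083,2.2726) cross=21.177; C₋=(8.4926,-1.9230) cross=-21.177
θ=15°:   branch - wants cross < 0 → take C=(8.4926,-1.9230) (cross=-21.177)
θ=15°: ex = (C−B)/|BC| = (0.9372,-0.3487); ey = (0.3487,0.9372)
θ=15°: P = B + 2.37·ex + 2.17·ey = (4.9097,1.7251)
θ=353°: B = A + 2.00·(cos353°, sin353°) = (1.9851, -0.2437)
θ=353°: |BD| = 10.0179
θ=353°: circle(B,7.00) ∩ circle(D,4.00): a=6.6560, h=2.1674
θ=353°:   candidates: C₊=(8.5864,2.0850) cross=21.713; C₋=(8.6918,-2.2486) cross=-21.713
θ=353°:   branch - wants cross < 0 → take C=(8.6918,-2.2486) (cross=-21.713)
θ=353°: ex = (C−B)/|BC| = (0.9581,-0.2864); ey = (0.2864,0.9581)
θ=353°: P = B + 2.37·ex + 2.17·ey = (4.8773,1.1566)

θ=15°: 4.91 1.73
θ=353°: 4.88 1.16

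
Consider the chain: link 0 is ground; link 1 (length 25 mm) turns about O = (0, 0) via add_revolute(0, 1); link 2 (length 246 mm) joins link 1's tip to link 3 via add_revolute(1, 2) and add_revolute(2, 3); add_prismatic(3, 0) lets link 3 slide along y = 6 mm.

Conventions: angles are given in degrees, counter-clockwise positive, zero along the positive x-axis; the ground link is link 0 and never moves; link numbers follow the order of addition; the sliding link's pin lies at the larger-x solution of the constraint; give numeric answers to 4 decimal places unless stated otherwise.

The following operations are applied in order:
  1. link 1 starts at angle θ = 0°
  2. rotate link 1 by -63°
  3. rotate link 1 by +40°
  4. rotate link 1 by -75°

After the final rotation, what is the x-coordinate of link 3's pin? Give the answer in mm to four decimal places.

geometry: r = 25 mm, L = 246 mm, e = 6 mm; θ starts at 0°
rotate link 1 by -63°: θ ← 0° -63° = -63°
rotate link 1 by +40°: θ ← -63° +40° = -23°
rotate link 1 by -75°: θ ← -23° -75° = -98°
crank pin P = (r cos θ, r sin θ) = (-3.479328, -24.756702)
h = r sin θ − e = -24.756702 − 6 = -30.756702
x = r cos θ + √(L² − h²) = -3.479328 + 244.069714 = 240.590386

240.5904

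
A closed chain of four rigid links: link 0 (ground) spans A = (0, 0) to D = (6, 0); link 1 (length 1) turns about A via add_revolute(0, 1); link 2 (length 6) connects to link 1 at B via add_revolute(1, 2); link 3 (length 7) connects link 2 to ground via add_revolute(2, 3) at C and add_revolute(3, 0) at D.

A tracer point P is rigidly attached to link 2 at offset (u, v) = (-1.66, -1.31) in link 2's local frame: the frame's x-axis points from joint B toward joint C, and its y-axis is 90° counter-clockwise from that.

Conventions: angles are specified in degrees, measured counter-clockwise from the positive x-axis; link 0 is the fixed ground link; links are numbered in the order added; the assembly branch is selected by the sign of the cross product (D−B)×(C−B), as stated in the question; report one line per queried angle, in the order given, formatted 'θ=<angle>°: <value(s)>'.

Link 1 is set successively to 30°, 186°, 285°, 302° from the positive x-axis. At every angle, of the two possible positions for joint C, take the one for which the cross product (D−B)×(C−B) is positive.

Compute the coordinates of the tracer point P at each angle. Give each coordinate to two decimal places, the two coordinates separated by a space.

A=(0,0), D=(6.00,0)
θ=30°: B = A + 1.00·(cos30°, sin30°) = (0.8660, 0.5000)
θ=30°: |BD| = 5.1583
θ=30°: circle(B,6.00) ∩ circle(D,7.00): a=1.3190, h=5.8532
θ=30°:   candidates: C₊=(2.7462,6.1978) cross=30.192; C₋=(1.6115,-5.4535) cross=-30.192
θ=30°:   branch + wants cross > 0 → take C=(2.7462,6.1978) (cross=30.192)
θ=30°: ex = (C−B)/|BC| = (0.3134,0.9496); ey = (-0.9496,0.3134)
θ=30°: P = B + -1.66·ex + -1.31·ey = (1.5899,-1.4869)
θ=186°: B = A + 1.00·(cos186°, sin186°) = (-0.9945, -0.1045)
θ=186°: |BD| = 6.9953
θ=186°: circle(B,6.00) ∩ circle(D,7.00): a=2.5685, h=5.4225
θ=186°:   candidates: C₊=(1.4926,5.3557) cross=37.932; C₋=(1.6547,-5.4880) cross=-37.932
θ=186°:   branch + wants cross > 0 → take C=(1.4926,5.3557) (cross=37.932)
θ=186°: ex = (C−B)/|BC| = (0.4145,0.9100); ey = (-0.9100,0.4145)
θ=186°: P = B + -1.66·ex + -1.31·ey = (-0.4905,-2.1582)
θ=285°: B = A + 1.00·(cos285°, sin285°) = (0.2588, -0.9659)
θ=285°: |BD| = 5.8219
θ=285°: circle(B,6.00) ∩ circle(D,7.00): a=1.7945, h=5.7254
θ=285°:   candidates: C₊=(1.0785,4.9778) cross=33.332; C₋=(2.9783,-6.3142) cross=-33.332
θ=285°:   branch + wants cross > 0 → take C=(1.0785,4.9778) (cross=33.332)
θ=285°: ex = (C−B)/|BC| = (0.1366,0.9906); ey = (-0.9906,0.1366)
θ=285°: P = B + -1.66·ex + -1.31·ey = (1.3298,-2.7893)
θ=302°: B = A + 1.00·(cos302°, sin302°) = (0.5299, -0.8480)
θ=302°: |BD| = 5.5354
θ=302°: circle(B,6.00) ∩ circle(D,7.00): a=1.5935, h=5.7845
θ=302°:   candidates: C₊=(1.2184,5.1123) cross=32.020; C₋=(2.9908,-6.3202) cross=-32.020
θ=302°:   branch + wants cross > 0 → take C=(1.2184,5.1123) (cross=32.020)
θ=302°: ex = (C−B)/|BC| = (0.1147,0.9934); ey = (-0.9934,0.1147)
θ=302°: P = B + -1.66·ex + -1.31·ey = (1.6408,-2.6474)

θ=30°: 1.59 -1.49
θ=186°: -0.49 -2.16
θ=285°: 1.33 -2.79
θ=302°: 1.64 -2.65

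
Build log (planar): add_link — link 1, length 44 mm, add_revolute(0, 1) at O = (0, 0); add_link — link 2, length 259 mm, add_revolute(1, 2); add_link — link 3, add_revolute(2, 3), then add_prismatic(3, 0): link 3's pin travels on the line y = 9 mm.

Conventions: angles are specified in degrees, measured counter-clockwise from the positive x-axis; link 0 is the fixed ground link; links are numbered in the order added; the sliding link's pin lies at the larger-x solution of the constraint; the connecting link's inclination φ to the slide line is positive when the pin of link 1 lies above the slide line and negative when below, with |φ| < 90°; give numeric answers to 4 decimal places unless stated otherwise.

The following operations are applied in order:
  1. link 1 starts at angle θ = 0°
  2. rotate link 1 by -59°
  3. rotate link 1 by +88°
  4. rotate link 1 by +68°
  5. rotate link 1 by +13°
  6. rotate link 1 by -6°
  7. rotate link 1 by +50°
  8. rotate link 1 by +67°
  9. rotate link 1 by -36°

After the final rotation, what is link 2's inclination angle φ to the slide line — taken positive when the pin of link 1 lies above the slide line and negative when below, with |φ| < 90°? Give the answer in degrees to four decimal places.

geometry: r = 44 mm, L = 259 mm, e = 9 mm; θ starts at 0°
rotate link 1 by -59°: θ ← 0° -59° = -59°
rotate link 1 by +88°: θ ← -59° +88° = 29°
rotate link 1 by +68°: θ ← 29° +68° = 97°
rotate link 1 by +13°: θ ← 97° +13° = 110°
rotate link 1 by -6°: θ ← 110° -6° = 104°
rotate link 1 by +50°: θ ← 104° +50° = 154°
rotate link 1 by +67°: θ ← 154° +67° = 221°
rotate link 1 by -36°: θ ← 221° -36° = 185°
h = r sin θ − e = -3.834853 − 9 = -12.834853
sin φ = h / L = -12.834853 / 259 = -0.04955542
φ = arcsin(-0.04955542) = -2.840480°

-2.8405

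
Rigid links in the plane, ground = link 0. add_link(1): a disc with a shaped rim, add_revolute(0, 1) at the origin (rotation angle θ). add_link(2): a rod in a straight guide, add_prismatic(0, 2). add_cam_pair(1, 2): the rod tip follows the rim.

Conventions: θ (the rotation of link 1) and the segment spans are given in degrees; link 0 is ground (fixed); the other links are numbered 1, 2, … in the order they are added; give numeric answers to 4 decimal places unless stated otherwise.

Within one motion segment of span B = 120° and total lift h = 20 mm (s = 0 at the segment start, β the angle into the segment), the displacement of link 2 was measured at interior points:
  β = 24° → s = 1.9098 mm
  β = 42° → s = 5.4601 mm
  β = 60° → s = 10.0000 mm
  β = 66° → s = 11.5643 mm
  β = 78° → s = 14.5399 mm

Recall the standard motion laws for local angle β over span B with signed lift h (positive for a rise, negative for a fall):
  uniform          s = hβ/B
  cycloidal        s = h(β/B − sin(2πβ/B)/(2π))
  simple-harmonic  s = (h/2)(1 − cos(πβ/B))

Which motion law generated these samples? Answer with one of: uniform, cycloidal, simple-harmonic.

candidates at β/B = r: uniform s = h·r (linear in β); cycloidal s = h·(r − sin(2πr)/(2π)); simple-harmonic s = (h/2)(1 − cos(πr))
β=24°: printed 1.9098 | uniform 4.0000, cycloidal 0.9727, simple-harmonic 1.9098
β=42°: printed 5.4601 | uniform 7.0000, cycloidal 4.4248, simple-harmonic 5.4601
β=60°: printed 10.0000 | uniform 10.0000, cycloidal 10.0000, simple-harmonic 10.0000
β=66°: printed 11.5643 | uniform 11.0000, cycloidal 11.9836, simple-harmonic 11.5643
β=78°: printed 14.5399 | uniform 13.0000, cycloidal 15.5752, simple-harmonic 14.5399
only one law matches every sample → simple-harmonic

simple-harmonic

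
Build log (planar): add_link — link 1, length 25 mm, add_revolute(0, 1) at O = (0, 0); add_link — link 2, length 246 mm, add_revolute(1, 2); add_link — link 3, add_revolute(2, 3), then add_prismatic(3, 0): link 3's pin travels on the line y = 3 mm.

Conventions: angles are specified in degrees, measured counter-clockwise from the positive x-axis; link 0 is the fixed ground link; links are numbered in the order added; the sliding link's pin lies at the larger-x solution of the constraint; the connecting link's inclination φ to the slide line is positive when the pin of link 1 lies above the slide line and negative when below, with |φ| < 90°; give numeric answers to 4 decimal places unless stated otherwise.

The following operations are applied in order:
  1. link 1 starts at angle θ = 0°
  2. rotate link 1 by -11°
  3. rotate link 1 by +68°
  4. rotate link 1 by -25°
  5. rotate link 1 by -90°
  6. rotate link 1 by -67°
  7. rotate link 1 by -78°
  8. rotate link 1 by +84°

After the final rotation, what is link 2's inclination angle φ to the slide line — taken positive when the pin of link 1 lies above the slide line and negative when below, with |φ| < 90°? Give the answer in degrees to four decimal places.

geometry: r = 25 mm, L = 246 mm, e = 3 mm; θ starts at 0°
rotate link 1 by -11°: θ ← 0° -11° = -11°
rotate link 1 by +68°: θ ← -11° +68° = 57°
rotate link 1 by -25°: θ ← 57° -25° = 32°
rotate link 1 by -90°: θ ← 32° -90° = -58°
rotate link 1 by -67°: θ ← -58° -67° = -125°
rotate link 1 by -78°: θ ← -125° -78° = -203°
rotate link 1 by +84°: θ ← -203° +84° = -119°
h = r sin θ − e = -21.865493 − 3 = -24.865493
sin φ = h / L = -24.865493 / 246 = -0.10107924
φ = arcsin(-0.10107924) = -5.801321°

-5.8013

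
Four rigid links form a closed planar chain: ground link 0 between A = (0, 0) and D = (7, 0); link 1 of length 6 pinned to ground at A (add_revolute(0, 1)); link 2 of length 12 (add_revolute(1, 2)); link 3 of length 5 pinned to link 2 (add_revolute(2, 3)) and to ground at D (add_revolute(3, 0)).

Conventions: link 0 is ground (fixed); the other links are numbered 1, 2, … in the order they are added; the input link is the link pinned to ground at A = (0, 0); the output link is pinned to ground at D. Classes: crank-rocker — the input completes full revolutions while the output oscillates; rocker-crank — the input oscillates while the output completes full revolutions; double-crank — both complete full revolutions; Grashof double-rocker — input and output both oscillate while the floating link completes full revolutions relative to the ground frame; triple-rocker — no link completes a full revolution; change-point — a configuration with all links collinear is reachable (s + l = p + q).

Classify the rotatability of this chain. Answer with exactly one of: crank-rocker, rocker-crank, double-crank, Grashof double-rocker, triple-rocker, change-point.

lengths: ground=7, input=6, coupler=12, output=5
sorted: s=5 (shortest), l=12 (longest), p+q=13
s + l = 17 vs p + q = 13
s + l > p + q → non-Grashof → no link fully rotates → triple-rocker

triple-rocker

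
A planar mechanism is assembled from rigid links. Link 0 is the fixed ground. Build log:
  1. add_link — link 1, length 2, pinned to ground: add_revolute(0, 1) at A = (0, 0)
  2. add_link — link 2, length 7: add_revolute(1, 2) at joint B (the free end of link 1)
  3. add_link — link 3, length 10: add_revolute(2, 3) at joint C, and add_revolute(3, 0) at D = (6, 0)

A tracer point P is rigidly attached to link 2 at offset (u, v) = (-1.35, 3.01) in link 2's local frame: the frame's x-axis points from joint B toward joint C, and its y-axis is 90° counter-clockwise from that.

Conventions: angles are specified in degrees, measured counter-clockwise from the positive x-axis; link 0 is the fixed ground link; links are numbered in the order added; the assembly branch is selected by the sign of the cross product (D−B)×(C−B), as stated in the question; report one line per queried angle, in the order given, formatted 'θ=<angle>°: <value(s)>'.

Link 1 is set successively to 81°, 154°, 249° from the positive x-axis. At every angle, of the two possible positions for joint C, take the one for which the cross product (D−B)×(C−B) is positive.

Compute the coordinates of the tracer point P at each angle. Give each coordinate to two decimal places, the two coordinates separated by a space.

A=(0,0), D=(6.00,0)
θ=81°: B = A + 2.00·(cos81°, sin81°) = (0.3129, 1.9754)
θ=81°: |BD| = 6.0204
θ=81°: circle(B,7.00) ∩ circle(D,10.00): a=-1.2254, h=6.8919
θ=81°:   candidates: C₊=(1.4167,8.8878) cross=41.492; C₋=(-3.1060,-4.1329) cross=-41.492
θ=81°:   branch + wants cross > 0 → take C=(1.4167,8.8878) (cross=41.492)
θ=81°: ex = (C−B)/|BC| = (0.1577,0.9875); ey = (-0.9875,0.1577)
θ=81°: P = B + -1.35·ex + 3.01·ey = (-2.8723,1.1169)
θ=154°: B = A + 2.00·(cos154°, sin154°) = (-1.7976, 0.8767)
θ=154°: |BD| = 7.8467
θ=154°: circle(B,7.00) ∩ circle(D,10.00): a=0.6736, h=6.9675
θ=154°:   candidates: C₊=(-0.3497,7.7254) cross=54.672; C₋=(-1.9067,-6.1224) cross=-54.672
θ=154°:   branch + wants cross > 0 → take C=(-0.3497,7.7254) (cross=54.672)
θ=154°: ex = (C−B)/|BC| = (0.2068,0.9784); ey = (-0.9784,0.2068)
θ=154°: P = B + -1.35·ex + 3.01·ey = (-5.0217,0.1785)
θ=249°: B = A + 2.00·(cos249°, sin249°) = (-0.7167, -1.8672)
θ=249°: |BD| = 6.9714
θ=249°: circle(B,7.00) ∩ circle(D,10.00): a=-0.1721, h=6.9979
θ=249°:   candidates: C₊=(-2.7568,4.8290) cross=48.785; C₋=(0.9917,-8.6555) cross=-48.785
θ=249°:   branch + wants cross > 0 → take C=(-2.7568,4.8290) (cross=48.785)
θ=249°: ex = (C−B)/|BC| = (-0.2914,0.9566); ey = (-0.9566,-0.2914)
θ=249°: P = B + -1.35·ex + 3.01·ey = (-3.2026,-4.0358)

θ=81°: -2.87 1.12
θ=154°: -5.02 0.18
θ=249°: -3.20 -4.04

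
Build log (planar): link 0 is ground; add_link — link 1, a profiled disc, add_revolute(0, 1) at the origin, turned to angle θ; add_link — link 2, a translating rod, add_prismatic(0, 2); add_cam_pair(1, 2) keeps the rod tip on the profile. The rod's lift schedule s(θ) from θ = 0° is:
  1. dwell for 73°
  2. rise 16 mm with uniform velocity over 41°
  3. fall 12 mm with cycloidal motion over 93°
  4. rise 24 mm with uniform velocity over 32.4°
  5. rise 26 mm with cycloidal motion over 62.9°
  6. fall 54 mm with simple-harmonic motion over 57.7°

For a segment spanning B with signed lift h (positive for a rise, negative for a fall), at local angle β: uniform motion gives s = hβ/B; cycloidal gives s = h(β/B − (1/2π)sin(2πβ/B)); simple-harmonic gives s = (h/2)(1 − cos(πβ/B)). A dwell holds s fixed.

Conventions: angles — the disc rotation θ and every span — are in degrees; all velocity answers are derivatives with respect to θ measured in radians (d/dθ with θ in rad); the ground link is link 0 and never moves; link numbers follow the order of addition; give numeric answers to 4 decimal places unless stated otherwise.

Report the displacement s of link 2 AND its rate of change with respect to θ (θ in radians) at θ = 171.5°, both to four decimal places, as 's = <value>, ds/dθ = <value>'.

seg 1 [0°–73°] dwell: s stays 0.0000
seg 2 [73°–114°] uniform, h=16: full span → s += 16 → s = 16.0000
seg 3 [114°–207°] cycloidal, h=-12: θ=171.5° here. β=57.5, B=93. -12·(0.6183 − sin(2π·0.6183)/(2π)) = -8.7116 → s = 7.2884
velocity in seg [114°–207°] (cycloidal), θ in radians: β = 57.5° = 1.0036 rad, B = 93° = 1.6232 rad; ds/dθ = (h/B)(1 − cos(2πβ/B)) = ((-12)/1.6232)(1 − cos(2π·0.6183)) = -12.836662 mm/rad

s = 7.2884, ds/dθ = -12.8367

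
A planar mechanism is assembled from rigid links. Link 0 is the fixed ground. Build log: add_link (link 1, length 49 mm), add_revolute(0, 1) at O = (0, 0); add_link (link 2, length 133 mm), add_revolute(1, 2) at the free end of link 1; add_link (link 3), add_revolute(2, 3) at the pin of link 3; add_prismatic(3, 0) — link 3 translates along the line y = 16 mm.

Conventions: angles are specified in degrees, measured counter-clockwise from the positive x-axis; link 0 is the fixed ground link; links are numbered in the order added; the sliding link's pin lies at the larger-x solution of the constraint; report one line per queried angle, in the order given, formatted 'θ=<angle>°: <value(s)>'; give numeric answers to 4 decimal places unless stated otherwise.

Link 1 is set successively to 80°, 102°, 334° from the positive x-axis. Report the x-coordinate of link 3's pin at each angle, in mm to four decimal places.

geometry: r = 49 mm, L = 133 mm, e = 16 mm
θ=80°: crank pin P = (r cos θ, r sin θ) = (8.508761, 48.255580)
θ=80°: h = r sin θ − e = 48.255580 − 16 = 32.255580
θ=80°: x = r cos θ + √(L² − h²) = 8.508761 + 129.029367 = 137.538128
θ=102°: crank pin P = (r cos θ, r sin θ) = (-10.187673, 47.929232)
θ=102°: h = r sin θ − e = 47.929232 − 16 = 31.929232
θ=102°: x = r cos θ + √(L² − h²) = -10.187673 + 129.110511 = 118.922838
θ=334°: crank pin P = (r cos θ, r sin θ) = (44.040908, -21.480186)
θ=334°: h = r sin θ − e = -21.480186 − 16 = -37.480186
θ=334°: x = r cos θ + √(L² − h²) = 44.040908 + 127.609700 = 171.650609

θ=80°: 137.5381
θ=102°: 118.9228
θ=334°: 171.6506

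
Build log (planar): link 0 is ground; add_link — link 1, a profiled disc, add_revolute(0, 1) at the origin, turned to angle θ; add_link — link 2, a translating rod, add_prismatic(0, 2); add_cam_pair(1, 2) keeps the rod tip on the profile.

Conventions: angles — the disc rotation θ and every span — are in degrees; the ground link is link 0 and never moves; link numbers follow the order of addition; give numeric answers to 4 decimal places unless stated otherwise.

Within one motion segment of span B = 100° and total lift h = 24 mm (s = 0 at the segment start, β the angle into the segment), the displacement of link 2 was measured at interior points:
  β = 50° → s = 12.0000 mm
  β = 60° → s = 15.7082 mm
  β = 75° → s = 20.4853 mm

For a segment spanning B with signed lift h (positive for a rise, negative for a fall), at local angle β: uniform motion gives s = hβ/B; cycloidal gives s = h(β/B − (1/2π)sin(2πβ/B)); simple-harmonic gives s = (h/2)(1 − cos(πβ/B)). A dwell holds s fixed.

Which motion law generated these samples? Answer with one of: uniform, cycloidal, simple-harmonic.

candidates at β/B = r: uniform s = h·r (linear in β); cycloidal s = h·(r − sin(2πr)/(2π)); simple-harmonic s = (h/2)(1 − cos(πr))
β=50°: printed 12.0000 | uniform 12.0000, cycloidal 12.0000, simple-harmonic 12.0000
β=60°: printed 15.7082 | uniform 14.4000, cycloidal 16.6452, simple-harmonic 15.7082
β=75°: printed 20.4853 | uniform 18.0000, cycloidal 21.8197, simple-harmonic 20.4853
only one law matches every sample → simple-harmonic

simple-harmonic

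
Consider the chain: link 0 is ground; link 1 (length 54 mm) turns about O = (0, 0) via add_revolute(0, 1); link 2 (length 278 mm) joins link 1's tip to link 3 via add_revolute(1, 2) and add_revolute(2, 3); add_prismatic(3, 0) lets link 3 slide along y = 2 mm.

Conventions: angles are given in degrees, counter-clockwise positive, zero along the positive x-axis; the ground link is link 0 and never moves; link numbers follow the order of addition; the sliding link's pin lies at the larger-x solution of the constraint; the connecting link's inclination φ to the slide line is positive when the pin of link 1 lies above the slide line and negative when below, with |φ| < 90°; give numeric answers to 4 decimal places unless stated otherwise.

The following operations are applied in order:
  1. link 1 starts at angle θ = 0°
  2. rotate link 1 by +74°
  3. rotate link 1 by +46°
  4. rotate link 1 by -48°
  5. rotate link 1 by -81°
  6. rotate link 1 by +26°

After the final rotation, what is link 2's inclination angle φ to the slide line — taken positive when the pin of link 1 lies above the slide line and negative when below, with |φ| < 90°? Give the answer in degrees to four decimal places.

geometry: r = 54 mm, L = 278 mm, e = 2 mm; θ starts at 0°
rotate link 1 by +74°: θ ← 0° +74° = 74°
rotate link 1 by +46°: θ ← 74° +46° = 120°
rotate link 1 by -48°: θ ← 120° -48° = 72°
rotate link 1 by -81°: θ ← 72° -81° = -9°
rotate link 1 by +26°: θ ← -9° +26° = 17°
h = r sin θ − e = 15.788072 − 2 = 13.788072
sin φ = h / L = 13.788072 / 278 = 0.04959738
φ = arcsin(0.04959738) = 2.842887°

2.8429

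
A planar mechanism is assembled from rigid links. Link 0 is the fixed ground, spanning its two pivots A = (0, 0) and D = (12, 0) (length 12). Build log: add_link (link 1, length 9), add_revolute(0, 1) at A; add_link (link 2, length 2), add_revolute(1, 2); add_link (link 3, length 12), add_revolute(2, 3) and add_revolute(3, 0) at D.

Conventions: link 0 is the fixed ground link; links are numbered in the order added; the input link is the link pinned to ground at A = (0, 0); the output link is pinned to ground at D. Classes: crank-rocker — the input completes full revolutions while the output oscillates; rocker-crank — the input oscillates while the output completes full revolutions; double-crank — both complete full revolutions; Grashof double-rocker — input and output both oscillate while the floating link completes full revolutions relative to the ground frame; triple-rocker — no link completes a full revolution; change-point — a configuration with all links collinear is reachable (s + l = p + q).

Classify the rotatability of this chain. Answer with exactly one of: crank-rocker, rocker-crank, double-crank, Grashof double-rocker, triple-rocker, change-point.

lengths: ground=12, input=9, coupler=2, output=12
sorted: s=2 (shortest), l=12 (longest), p+q=21
s + l = 14 vs p + q = 21
s + l < p + q (Grashof) with shortest = coupler link → Grashof double-rocker

Grashof double-rocker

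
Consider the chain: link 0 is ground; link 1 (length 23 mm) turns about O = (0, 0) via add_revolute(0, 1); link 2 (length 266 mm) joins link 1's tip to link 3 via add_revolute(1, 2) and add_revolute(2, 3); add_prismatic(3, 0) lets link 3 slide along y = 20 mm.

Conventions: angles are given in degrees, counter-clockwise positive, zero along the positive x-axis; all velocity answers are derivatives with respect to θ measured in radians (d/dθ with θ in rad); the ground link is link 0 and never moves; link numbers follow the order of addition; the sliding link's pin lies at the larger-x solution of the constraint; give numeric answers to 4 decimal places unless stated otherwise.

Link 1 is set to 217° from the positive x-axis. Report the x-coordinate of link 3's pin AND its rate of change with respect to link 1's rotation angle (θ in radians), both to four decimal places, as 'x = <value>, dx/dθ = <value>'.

geometry: r = 23 mm, L = 266 mm, e = 20 mm
crank pin P = (r cos θ, r sin θ) = (-18.368617, -13.841746)
h = r sin θ − e = -13.841746 − 20 = -33.841746
x = r cos θ + √(L² − h²) = -18.368617 + 263.838466 = 245.469849
dx/dθ = −r sin θ − h·r cos θ/√(L² − h²) (θ in radians; h = -33.841746) = 11.485660

x = 245.4698, dx/dθ = 11.4857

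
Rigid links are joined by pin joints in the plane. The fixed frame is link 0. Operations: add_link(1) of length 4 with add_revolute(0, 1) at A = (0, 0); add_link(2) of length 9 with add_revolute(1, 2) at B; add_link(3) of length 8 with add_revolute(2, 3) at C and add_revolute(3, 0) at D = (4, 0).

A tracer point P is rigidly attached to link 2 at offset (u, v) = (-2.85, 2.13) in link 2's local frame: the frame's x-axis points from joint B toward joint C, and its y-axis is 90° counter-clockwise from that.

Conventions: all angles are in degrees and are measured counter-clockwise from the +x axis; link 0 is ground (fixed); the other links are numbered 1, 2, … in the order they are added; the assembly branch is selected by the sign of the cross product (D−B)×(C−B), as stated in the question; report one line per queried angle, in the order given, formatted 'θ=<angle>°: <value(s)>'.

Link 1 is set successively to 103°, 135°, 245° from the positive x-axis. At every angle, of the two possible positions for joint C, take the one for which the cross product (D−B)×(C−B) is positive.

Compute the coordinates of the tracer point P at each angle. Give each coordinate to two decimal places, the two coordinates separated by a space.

A=(0,0), D=(4.00,0)
θ=103°: B = A + 4.00·(cos103°, sin103°) = (-0.8998, 3.8975)
θ=103°: |BD| = 6.2609
θ=103°: circle(B,9.00) ∩ circle(D,8.00): a=4.4881, h=7.8011
θ=103°:   candidates: C₊=(7.4689,7.2088) cross=48.842; C₋=(-2.2437,-5.0016) cross=-48.842
θ=103°:   branch + wants cross > 0 → take C=(7.4689,7.2088) (cross=48.842)
θ=103°: ex = (C−B)/|BC| = (0.9299,0.3679); ey = (-0.3679,0.9299)
θ=103°: P = B + -2.85·ex + 2.13·ey = (-4.3336,4.8295)
θ=135°: B = A + 4.00·(cos135°, sin135°) = (-2.8284, 2.8284)
θ=135°: |BD| = 7.3910
θ=135°: circle(B,9.00) ∩ circle(D,8.00): a=4.8456, h=7.5842
θ=135°:   candidates: C₊=(4.5506,7.9810) cross=56.055; C₋=(-1.2541,-6.0328) cross=-56.055
θ=135°:   branch + wants cross > 0 → take C=(4.5506,7.9810) (cross=56.055)
θ=135°: ex = (C−B)/|BC| = (0.8199,0.5725); ey = (-0.5725,0.8199)
θ=135°: P = B + -2.85·ex + 2.13·ey = (-6.3846,2.9432)
θ=245°: B = A + 4.00·(cos245°, sin245°) = (-1.6905, -3.6252)
θ=245°: |BD| = 6.7471
θ=245°: circle(B,9.00) ∩ circle(D,8.00): a=4.6334, h=7.7157
θ=245°:   candidates: C₊=(-1.9284,5.3716) cross=52.059; C₋=(6.3629,-7.6431) cross=-52.059
θ=245°:   branch + wants cross > 0 → take C=(-1.9284,5.3716) (cross=52.059)
θ=245°: ex = (C−B)/|BC| = (-0.0264,0.9997); ey = (-0.9997,-0.0264)
θ=245°: P = B + -2.85·ex + 2.13·ey = (-3.7444,-6.5305)

θ=103°: -4.33 4.83
θ=135°: -6.38 2.94
θ=245°: -3.74 -6.53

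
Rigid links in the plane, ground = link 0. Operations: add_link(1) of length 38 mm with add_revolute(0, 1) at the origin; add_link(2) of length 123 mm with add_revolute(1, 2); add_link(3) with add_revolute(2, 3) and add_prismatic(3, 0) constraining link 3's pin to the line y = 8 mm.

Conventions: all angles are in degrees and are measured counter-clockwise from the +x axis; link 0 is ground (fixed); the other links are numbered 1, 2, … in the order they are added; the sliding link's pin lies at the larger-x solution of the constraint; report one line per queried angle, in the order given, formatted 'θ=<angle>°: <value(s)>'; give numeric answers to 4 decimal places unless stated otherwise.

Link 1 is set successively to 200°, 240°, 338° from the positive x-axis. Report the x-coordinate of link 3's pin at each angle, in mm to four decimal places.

geometry: r = 38 mm, L = 123 mm, e = 8 mm
θ=200°: crank pin P = (r cos θ, r sin θ) = (-35.708320, -12.996765)
θ=200°: h = r sin θ − e = -12.996765 − 8 = -20.996765
θ=200°: x = r cos θ + √(L² − h²) = -35.708320 + 121.194620 = 85.486300
θ=240°: crank pin P = (r cos θ, r sin θ) = (-19.000000, -32.908965)
θ=240°: h = r sin θ − e = -32.908965 − 8 = -40.908965
θ=240°: x = r cos θ + √(L² − h²) = -19.000000 + 115.997658 = 96.997658
θ=338°: crank pin P = (r cos θ, r sin θ) = (35.232986, -14.235051)
θ=338°: h = r sin θ − e = -14.235051 − 8 = -22.235051
θ=338°: x = r cos θ + √(L² − h²) = 35.232986 + 120.973561 = 156.206548

θ=200°: 85.4863
θ=240°: 96.9977
θ=338°: 156.2065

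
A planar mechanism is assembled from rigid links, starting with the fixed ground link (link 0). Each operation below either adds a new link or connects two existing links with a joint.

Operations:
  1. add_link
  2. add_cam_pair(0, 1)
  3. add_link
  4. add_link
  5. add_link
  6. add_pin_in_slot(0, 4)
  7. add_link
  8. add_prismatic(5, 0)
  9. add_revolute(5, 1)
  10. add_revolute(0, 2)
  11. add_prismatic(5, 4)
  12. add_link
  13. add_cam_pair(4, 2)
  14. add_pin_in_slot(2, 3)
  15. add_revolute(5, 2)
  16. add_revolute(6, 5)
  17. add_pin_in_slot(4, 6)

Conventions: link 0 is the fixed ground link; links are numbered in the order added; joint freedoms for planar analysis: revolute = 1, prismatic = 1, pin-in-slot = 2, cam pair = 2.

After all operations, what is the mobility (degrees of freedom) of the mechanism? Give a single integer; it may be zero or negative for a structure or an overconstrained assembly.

(L,J1,J2)=(1,0,0); link0 fixed
link1: (2,0,0)
C 0-1 [J2]: (2,0,1)
link2: (3,0,1)
link3: (4,0,1)
link4: (5,0,1)
PS 0-4 [J2]: (5,0,2)
link5: (6,0,2)
P 5-0 [J1]: (6,1,2)
R 5-1 [J1]: (6,2,2)
R 0-2 [J1]: (6,3,2)
P 5-4 [J1]: (6,4,2)
link6: (7,4,2)
C 4-2 [J2]: (7,4,3)
PS 2-3 [J2]: (7,4,4)
R 5-2 [J1]: (7,5,4)
R 6-5 [J1]: (7,6,4)
PS 4-6 [J2]: (7,6,5)
Grübler: 3·6 − 2·6 − 5 = 1

M = 1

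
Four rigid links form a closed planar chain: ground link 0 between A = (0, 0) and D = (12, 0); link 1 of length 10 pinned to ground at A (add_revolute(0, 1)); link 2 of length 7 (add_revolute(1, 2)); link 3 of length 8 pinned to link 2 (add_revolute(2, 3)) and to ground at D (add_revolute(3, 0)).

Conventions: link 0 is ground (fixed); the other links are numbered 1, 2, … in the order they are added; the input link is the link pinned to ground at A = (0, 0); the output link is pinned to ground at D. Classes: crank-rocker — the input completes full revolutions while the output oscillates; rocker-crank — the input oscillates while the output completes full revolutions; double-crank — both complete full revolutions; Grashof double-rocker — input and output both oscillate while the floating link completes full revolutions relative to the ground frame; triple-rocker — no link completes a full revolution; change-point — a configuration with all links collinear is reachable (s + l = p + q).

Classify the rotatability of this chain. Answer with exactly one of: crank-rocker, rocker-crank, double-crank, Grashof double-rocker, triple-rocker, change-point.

lengths: ground=12, input=10, coupler=7, output=8
sorted: s=7 (shortest), l=12 (longest), p+q=18
s + l = 19 vs p + q = 18
s + l > p + q → non-Grashof → no link fully rotates → triple-rocker

triple-rocker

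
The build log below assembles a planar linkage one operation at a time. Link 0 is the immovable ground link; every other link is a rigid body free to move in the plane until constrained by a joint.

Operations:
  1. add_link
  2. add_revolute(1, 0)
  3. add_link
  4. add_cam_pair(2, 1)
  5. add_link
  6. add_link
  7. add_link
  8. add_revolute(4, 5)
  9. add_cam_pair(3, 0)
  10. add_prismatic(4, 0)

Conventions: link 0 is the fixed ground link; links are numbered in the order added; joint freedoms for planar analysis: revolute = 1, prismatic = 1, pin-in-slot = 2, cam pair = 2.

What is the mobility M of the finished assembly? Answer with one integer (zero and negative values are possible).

ground; <1,0,0>
#1 <2,0,0>
R:1↔0 J1 <2,1,0>
#2 <3,1,0>
C:2↔1 J2 <3,1,1>
#3 <4,1,1>
#4 <5,1,1>
#5 <6,1,1>
R:4↔5 J1 <6,2,1>
C:3↔0 J2 <6,2,2>
P:4↔0 J1 <6,3,2>
3×5 − 2×3 − 1×2 = 7

M = 7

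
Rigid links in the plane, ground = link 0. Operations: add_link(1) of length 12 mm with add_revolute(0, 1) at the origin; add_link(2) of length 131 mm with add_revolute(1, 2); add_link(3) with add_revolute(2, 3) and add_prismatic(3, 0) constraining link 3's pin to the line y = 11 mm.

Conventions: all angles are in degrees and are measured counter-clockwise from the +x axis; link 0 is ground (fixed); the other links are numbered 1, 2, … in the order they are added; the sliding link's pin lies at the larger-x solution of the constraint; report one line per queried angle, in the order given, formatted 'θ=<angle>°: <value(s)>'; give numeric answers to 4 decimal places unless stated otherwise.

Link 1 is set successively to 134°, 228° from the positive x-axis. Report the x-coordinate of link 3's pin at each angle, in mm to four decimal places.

geometry: r = 12 mm, L = 131 mm, e = 11 mm
θ=134°: crank pin P = (r cos θ, r sin θ) = (-8.335900, 8.632078)
θ=134°: h = r sin θ − e = 8.632078 − 11 = -2.367922
θ=134°: x = r cos θ + √(L² − h²) = -8.335900 + 130.978597 = 122.642697
θ=228°: crank pin P = (r cos θ, r sin θ) = (-8.029567, -8.917738)
θ=228°: h = r sin θ − e = -8.917738 − 11 = -19.917738
θ=228°: x = r cos θ + √(L² − h²) = -8.029567 + 129.476962 = 121.447395

θ=134°: 122.6427
θ=228°: 121.4474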